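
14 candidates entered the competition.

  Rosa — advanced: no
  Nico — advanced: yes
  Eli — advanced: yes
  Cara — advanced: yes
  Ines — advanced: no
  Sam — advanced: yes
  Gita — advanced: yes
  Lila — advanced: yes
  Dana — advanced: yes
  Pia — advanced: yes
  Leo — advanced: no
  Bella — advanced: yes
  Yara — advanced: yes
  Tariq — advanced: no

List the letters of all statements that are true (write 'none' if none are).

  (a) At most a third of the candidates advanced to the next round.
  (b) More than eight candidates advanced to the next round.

(b)

|A| = 14, |A ∩ B| = 10, |A ∖ B| = 4.
(a) |A ∩ B| / |A| ≤ 1/3: fails.
(b) |A ∩ B| > 8: holds.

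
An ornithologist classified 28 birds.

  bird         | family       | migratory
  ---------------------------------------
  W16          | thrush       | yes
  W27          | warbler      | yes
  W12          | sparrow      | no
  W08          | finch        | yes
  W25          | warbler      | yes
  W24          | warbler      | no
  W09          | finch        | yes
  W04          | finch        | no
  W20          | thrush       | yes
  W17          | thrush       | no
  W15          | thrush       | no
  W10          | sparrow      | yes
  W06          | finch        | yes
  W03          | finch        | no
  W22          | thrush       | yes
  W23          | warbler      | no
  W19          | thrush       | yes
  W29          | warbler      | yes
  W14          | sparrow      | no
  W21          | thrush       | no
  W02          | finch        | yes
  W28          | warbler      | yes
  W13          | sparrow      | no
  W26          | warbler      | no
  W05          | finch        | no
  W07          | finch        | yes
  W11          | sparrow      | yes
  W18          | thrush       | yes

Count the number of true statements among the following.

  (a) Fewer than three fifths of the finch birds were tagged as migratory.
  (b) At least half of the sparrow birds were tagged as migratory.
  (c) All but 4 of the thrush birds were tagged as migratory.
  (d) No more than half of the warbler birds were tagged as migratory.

0

(a) finch: |A| = 8, |A ∩ B| = 5; needs |A ∩ B| / |A| < 3/5 — false.
(b) sparrow: |A| = 5, |A ∩ B| = 2; needs |A ∩ B| ≥ |A ∖ B| — false.
(c) thrush: |A| = 8, |A ∩ B| = 5; needs |A ∖ B| = 4 — false.
(d) warbler: |A| = 7, |A ∩ B| = 4; needs |A ∩ B| ≤ |A ∖ B| — false.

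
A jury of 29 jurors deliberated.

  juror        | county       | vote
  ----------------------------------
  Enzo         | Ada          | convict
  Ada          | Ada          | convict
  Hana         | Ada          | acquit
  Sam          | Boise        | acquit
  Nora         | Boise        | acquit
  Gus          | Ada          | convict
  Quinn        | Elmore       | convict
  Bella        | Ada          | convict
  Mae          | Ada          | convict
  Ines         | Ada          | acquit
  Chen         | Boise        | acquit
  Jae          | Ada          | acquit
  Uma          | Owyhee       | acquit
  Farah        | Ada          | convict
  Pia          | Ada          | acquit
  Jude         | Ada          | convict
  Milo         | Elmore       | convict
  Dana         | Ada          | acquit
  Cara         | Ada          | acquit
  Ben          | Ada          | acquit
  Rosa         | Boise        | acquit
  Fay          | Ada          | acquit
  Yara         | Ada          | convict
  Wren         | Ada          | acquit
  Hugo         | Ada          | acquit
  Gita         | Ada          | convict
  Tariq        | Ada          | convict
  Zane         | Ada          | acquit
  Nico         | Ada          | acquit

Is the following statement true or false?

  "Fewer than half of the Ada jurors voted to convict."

The determiner here denotes the relation: |A ∩ B| < |A ∖ B|.
|A| = 22, |A ∩ B| = 10, |A ∖ B| = 12.
10 < 12, so the statement is true.

True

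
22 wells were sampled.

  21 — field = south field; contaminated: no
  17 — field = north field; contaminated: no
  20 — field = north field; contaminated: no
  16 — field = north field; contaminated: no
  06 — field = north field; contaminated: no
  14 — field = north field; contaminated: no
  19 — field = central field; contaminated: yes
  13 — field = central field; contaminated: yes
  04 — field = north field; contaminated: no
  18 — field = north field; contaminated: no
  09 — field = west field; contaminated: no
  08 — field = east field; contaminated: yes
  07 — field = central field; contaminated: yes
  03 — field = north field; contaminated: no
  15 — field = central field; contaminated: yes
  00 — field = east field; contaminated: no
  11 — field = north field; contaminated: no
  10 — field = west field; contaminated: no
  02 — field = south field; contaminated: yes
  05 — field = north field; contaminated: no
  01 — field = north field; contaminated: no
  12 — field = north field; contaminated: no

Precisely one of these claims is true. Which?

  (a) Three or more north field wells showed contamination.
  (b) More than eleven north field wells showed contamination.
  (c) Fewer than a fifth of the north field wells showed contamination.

(c)

|A| = 12, |A ∩ B| = 0, |A ∖ B| = 12.
(a) requires |A ∩ B| ≥ 3: false.
(b) requires |A ∩ B| > 11: false.
(c) requires |A ∩ B| / |A| < 1/5: true.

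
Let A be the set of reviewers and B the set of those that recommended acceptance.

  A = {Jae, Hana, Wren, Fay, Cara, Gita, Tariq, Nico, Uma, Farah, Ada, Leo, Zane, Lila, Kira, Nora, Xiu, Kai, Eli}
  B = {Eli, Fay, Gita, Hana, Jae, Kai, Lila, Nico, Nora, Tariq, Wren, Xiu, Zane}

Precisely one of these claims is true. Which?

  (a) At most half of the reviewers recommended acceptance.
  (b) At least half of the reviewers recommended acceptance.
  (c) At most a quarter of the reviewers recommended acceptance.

|A| = 19, |A ∩ B| = 13, |A ∖ B| = 6.
(a) requires |A ∩ B| ≤ |A ∖ B|: false.
(b) requires |A ∩ B| ≥ |A ∖ B|: true.
(c) requires |A ∩ B| / |A| ≤ 1/4: false.

(b)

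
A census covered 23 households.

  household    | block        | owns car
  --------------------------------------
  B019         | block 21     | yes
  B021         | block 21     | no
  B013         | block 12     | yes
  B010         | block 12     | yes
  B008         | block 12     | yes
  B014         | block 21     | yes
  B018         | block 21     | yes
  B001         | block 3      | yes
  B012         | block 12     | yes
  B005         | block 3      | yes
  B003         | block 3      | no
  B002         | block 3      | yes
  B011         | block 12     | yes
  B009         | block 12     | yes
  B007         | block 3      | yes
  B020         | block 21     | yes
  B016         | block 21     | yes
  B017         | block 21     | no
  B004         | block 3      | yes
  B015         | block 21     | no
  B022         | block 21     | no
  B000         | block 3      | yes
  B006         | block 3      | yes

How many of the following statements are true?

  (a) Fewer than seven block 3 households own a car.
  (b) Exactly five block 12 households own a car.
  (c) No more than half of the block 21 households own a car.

(a) block 3: |A| = 8, |A ∩ B| = 7; needs |A ∩ B| < 7 — false.
(b) block 12: |A| = 6, |A ∩ B| = 6; needs |A ∩ B| = 5 — false.
(c) block 21: |A| = 9, |A ∩ B| = 5; needs |A ∩ B| ≤ |A ∖ B| — false.

0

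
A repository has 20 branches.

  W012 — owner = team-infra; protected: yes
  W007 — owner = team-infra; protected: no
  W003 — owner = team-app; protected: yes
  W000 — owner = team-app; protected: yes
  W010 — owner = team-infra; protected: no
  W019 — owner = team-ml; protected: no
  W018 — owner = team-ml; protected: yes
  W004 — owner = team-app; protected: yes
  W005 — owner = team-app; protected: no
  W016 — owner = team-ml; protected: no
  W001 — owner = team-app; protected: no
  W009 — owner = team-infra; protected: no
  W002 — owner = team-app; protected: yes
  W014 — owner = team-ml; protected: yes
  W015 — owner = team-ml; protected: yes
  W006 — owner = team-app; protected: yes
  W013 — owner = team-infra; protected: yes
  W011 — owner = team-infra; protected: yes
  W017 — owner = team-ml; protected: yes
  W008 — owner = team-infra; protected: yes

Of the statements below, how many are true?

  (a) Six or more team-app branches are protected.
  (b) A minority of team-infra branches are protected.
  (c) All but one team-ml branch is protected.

0

(a) team-app: |A| = 7, |A ∩ B| = 5; needs |A ∩ B| ≥ 6 — false.
(b) team-infra: |A| = 7, |A ∩ B| = 4; needs |A ∩ B| < |A ∖ B| — false.
(c) team-ml: |A| = 6, |A ∩ B| = 4; needs |A ∖ B| = 1 — false.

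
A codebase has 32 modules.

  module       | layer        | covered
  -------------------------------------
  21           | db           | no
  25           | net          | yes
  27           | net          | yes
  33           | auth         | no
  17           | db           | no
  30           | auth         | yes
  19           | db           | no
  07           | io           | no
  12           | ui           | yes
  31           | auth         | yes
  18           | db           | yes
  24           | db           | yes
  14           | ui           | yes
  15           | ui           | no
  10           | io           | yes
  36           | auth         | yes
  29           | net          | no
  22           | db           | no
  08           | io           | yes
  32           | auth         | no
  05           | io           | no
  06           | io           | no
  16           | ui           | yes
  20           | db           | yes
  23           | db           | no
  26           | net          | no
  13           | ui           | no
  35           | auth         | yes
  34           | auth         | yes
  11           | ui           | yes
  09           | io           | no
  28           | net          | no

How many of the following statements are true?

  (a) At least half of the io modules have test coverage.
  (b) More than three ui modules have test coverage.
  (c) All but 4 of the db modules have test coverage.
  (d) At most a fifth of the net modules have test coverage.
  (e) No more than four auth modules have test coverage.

1

(a) io: |A| = 6, |A ∩ B| = 2; needs |A ∩ B| ≥ |A ∖ B| — false.
(b) ui: |A| = 6, |A ∩ B| = 4; needs |A ∩ B| > 3 — true.
(c) db: |A| = 8, |A ∩ B| = 3; needs |A ∖ B| = 4 — false.
(d) net: |A| = 5, |A ∩ B| = 2; needs |A ∩ B| / |A| ≤ 1/5 — false.
(e) auth: |A| = 7, |A ∩ B| = 5; needs |A ∩ B| ≤ 4 — false.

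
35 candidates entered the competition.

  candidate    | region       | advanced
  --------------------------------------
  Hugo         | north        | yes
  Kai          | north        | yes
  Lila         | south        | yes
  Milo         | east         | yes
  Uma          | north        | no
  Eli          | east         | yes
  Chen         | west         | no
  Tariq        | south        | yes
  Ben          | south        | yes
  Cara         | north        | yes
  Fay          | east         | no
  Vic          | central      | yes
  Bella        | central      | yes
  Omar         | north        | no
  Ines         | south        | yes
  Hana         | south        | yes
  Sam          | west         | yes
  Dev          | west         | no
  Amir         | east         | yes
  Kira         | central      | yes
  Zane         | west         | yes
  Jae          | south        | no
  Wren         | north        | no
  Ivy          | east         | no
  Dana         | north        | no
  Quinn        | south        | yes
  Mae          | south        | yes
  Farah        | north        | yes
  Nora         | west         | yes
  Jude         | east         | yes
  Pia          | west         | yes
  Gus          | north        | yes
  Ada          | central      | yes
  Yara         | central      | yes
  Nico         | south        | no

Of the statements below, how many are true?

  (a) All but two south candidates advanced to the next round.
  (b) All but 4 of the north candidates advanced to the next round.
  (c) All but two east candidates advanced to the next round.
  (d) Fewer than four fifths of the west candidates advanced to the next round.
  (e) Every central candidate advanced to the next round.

(a) south: |A| = 9, |A ∩ B| = 7; needs |A ∖ B| = 2 — true.
(b) north: |A| = 9, |A ∩ B| = 5; needs |A ∖ B| = 4 — true.
(c) east: |A| = 6, |A ∩ B| = 4; needs |A ∖ B| = 2 — true.
(d) west: |A| = 6, |A ∩ B| = 4; needs |A ∩ B| / |A| < 4/5 — true.
(e) central: |A| = 5, |A ∩ B| = 5; needs A ⊆ B, i.e. every element of A is in B (|A ∖ B| = 0) — true.

5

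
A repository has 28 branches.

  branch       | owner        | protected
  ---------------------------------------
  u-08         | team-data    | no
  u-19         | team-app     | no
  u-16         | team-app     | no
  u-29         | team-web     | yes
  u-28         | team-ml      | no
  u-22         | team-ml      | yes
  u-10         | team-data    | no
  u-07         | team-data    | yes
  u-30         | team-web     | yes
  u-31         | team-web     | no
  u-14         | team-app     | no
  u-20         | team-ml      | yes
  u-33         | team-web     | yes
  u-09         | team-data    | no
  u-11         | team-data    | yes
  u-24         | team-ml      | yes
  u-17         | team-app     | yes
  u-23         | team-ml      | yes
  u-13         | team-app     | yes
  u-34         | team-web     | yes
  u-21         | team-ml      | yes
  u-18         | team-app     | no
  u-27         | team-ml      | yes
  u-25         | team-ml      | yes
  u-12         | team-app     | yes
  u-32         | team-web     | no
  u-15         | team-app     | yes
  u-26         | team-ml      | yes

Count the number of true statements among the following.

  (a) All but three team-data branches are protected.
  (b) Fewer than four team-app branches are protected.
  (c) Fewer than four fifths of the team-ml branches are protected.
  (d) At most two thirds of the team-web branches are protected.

(a) team-data: |A| = 5, |A ∩ B| = 2; needs |A ∖ B| = 3 — true.
(b) team-app: |A| = 8, |A ∩ B| = 4; needs |A ∩ B| < 4 — false.
(c) team-ml: |A| = 9, |A ∩ B| = 8; needs |A ∩ B| / |A| < 4/5 — false.
(d) team-web: |A| = 6, |A ∩ B| = 4; needs |A ∩ B| / |A| ≤ 2/3 — true.

2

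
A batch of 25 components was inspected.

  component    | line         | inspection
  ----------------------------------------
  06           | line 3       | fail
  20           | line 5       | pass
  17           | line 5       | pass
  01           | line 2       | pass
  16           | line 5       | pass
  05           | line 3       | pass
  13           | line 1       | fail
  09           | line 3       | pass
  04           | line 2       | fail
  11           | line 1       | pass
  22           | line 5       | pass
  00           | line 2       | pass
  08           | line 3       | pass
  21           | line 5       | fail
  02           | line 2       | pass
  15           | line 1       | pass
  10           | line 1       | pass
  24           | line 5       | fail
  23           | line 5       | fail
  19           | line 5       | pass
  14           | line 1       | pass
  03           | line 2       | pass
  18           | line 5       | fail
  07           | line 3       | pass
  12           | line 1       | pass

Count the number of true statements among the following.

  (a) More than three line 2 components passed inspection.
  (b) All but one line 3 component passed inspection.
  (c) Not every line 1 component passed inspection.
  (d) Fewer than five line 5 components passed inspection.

(a) line 2: |A| = 5, |A ∩ B| = 4; needs |A ∩ B| > 3 — true.
(b) line 3: |A| = 5, |A ∩ B| = 4; needs |A ∖ B| = 1 — true.
(c) line 1: |A| = 6, |A ∩ B| = 5; needs A ⊄ B (|A ∖ B| ≥ 1) — true.
(d) line 5: |A| = 9, |A ∩ B| = 5; needs |A ∩ B| < 5 — false.

3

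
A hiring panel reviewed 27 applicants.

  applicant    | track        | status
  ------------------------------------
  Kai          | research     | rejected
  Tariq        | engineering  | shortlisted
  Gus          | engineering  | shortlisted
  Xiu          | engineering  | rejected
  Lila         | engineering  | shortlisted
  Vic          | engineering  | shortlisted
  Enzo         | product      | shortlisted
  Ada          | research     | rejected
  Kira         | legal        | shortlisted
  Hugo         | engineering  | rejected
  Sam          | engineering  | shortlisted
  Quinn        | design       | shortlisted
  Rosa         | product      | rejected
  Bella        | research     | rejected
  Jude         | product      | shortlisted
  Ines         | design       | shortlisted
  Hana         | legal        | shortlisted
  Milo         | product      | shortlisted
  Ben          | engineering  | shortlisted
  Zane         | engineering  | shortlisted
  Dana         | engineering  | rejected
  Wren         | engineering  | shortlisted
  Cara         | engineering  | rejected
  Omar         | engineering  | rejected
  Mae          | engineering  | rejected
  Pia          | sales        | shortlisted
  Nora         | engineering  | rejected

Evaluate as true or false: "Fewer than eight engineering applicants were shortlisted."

False

The determiner here denotes the relation: |A ∩ B| < 8.
|A| = 15, |A ∩ B| = 8, |A ∖ B| = 7.
|A ∩ B| = 8, so the statement is false.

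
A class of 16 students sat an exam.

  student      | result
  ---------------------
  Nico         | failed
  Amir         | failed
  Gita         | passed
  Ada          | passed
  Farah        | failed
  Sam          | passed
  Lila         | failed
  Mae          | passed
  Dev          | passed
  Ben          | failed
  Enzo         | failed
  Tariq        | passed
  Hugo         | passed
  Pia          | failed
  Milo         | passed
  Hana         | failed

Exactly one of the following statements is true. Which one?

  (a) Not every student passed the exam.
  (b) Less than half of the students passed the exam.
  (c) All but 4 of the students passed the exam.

(a)

|A| = 16, |A ∩ B| = 8, |A ∖ B| = 8.
(a) requires A ⊄ B (|A ∖ B| ≥ 1): true.
(b) requires |A ∩ B| < |A ∖ B|: false.
(c) requires |A ∖ B| = 4: false.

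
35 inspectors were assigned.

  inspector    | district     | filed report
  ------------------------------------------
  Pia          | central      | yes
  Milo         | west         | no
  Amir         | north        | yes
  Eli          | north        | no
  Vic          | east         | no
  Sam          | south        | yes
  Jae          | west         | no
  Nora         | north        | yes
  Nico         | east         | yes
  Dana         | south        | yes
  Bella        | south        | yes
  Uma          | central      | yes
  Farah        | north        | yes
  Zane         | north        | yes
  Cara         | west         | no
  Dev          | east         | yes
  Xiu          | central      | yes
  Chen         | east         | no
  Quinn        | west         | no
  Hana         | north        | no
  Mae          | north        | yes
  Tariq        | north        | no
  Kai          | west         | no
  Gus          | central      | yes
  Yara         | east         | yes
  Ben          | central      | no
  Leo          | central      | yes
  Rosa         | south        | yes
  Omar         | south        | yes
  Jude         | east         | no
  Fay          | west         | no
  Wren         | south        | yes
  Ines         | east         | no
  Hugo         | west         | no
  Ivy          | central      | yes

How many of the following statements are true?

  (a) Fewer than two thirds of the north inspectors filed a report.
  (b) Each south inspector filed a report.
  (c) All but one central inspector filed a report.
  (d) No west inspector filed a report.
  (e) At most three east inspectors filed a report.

5

(a) north: |A| = 8, |A ∩ B| = 5; needs |A ∩ B| / |A| < 2/3 — true.
(b) south: |A| = 6, |A ∩ B| = 6; needs A ⊆ B, i.e. every element of A is in B (|A ∖ B| = 0) — true.
(c) central: |A| = 7, |A ∩ B| = 6; needs |A ∖ B| = 1 — true.
(d) west: |A| = 7, |A ∩ B| = 0; needs A ∩ B = ∅ (|A ∩ B| = 0) — true.
(e) east: |A| = 7, |A ∩ B| = 3; needs |A ∩ B| ≤ 3 — true.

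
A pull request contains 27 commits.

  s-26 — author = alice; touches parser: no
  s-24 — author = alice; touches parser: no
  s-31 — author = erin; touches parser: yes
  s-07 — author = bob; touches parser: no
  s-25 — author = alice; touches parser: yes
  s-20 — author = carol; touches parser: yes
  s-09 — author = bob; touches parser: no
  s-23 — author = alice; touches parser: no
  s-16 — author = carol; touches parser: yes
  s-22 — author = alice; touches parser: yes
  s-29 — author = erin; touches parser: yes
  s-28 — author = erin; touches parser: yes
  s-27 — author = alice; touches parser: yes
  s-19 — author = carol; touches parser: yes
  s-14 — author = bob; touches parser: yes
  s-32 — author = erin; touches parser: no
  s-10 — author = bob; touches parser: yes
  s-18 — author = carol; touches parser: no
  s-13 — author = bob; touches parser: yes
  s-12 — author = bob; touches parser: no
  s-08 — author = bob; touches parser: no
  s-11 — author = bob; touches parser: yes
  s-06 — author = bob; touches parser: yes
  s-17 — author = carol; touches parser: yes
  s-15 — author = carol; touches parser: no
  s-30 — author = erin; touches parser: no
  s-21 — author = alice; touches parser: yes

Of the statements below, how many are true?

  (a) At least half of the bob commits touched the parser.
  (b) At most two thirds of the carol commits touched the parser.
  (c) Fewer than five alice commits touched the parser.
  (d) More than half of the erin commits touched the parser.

(a) bob: |A| = 9, |A ∩ B| = 5; needs |A ∩ B| ≥ |A ∖ B| — true.
(b) carol: |A| = 6, |A ∩ B| = 4; needs |A ∩ B| / |A| ≤ 2/3 — true.
(c) alice: |A| = 7, |A ∩ B| = 4; needs |A ∩ B| < 5 — true.
(d) erin: |A| = 5, |A ∩ B| = 3; needs |A ∩ B| > |A ∖ B| — true.

4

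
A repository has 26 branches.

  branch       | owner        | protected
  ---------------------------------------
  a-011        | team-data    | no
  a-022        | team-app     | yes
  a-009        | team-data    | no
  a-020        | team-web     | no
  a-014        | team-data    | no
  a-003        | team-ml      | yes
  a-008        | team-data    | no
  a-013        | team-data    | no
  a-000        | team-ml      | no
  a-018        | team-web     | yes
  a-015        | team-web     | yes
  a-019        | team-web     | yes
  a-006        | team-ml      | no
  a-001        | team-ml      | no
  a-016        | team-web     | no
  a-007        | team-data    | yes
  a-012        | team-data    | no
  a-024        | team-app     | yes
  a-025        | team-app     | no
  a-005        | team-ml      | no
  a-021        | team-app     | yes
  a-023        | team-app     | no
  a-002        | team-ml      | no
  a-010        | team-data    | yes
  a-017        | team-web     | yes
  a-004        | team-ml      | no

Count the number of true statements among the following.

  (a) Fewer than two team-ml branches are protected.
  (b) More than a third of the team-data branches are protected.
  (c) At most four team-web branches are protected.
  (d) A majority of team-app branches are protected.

(a) team-ml: |A| = 7, |A ∩ B| = 1; needs |A ∩ B| < 2 — true.
(b) team-data: |A| = 8, |A ∩ B| = 2; needs |A ∩ B| / |A| > 1/3 — false.
(c) team-web: |A| = 6, |A ∩ B| = 4; needs |A ∩ B| ≤ 4 — true.
(d) team-app: |A| = 5, |A ∩ B| = 3; needs |A ∩ B| > |A ∖ B| — true.

3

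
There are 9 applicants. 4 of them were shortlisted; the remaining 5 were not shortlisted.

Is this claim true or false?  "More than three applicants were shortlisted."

The determiner here denotes the relation: |A ∩ B| > 3.
|A| = 9, |A ∩ B| = 4, |A ∖ B| = 5.
|A ∩ B| = 4, so the statement is true.

True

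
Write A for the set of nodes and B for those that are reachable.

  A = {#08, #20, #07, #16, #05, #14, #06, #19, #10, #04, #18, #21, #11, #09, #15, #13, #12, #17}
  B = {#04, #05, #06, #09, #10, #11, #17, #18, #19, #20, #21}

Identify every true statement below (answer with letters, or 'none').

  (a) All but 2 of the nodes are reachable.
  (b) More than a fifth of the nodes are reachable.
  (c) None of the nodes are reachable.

(b)

|A| = 18, |A ∩ B| = 11, |A ∖ B| = 7.
(a) |A ∖ B| = 2: fails.
(b) |A ∩ B| / |A| > 1/5: holds.
(c) A ∩ B = ∅ (|A ∩ B| = 0): fails.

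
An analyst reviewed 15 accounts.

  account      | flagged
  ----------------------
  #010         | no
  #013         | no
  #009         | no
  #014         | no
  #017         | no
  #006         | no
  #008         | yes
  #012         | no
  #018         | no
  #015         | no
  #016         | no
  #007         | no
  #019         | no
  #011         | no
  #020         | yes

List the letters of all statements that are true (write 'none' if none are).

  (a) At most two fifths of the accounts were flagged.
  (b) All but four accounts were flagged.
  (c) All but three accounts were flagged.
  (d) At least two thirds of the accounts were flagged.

|A| = 15, |A ∩ B| = 2, |A ∖ B| = 13.
(a) |A ∩ B| / |A| ≤ 2/5: holds.
(b) |A ∖ B| = 4: fails.
(c) |A ∖ B| = 3: fails.
(d) |A ∩ B| / |A| ≥ 2/3: fails.

(a)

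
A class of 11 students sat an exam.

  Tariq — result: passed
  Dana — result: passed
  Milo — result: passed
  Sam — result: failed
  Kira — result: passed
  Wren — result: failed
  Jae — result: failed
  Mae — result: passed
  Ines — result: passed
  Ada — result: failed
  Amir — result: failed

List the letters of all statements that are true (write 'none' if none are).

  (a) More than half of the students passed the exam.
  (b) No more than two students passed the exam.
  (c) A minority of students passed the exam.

(a)

|A| = 11, |A ∩ B| = 6, |A ∖ B| = 5.
(a) |A ∩ B| > |A ∖ B|: holds.
(b) |A ∩ B| ≤ 2: fails.
(c) |A ∩ B| < |A ∖ B|: fails.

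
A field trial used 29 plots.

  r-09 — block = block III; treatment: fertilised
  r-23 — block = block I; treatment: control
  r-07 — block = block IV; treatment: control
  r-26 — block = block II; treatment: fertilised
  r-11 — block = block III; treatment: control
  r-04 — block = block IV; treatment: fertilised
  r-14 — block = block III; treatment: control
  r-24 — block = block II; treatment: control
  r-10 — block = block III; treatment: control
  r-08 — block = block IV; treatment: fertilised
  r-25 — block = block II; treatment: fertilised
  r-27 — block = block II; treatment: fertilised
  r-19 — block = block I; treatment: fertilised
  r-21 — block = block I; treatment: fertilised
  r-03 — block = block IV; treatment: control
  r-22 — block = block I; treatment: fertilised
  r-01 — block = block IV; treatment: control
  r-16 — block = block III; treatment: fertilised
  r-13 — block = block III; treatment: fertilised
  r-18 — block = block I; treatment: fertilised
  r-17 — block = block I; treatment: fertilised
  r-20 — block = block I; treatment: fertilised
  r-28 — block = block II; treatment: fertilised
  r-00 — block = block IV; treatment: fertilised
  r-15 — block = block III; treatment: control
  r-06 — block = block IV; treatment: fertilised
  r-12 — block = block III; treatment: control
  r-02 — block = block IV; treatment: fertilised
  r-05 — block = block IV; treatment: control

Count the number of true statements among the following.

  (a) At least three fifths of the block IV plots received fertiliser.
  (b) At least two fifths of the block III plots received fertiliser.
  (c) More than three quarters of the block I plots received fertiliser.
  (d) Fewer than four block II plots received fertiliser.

(a) block IV: |A| = 9, |A ∩ B| = 5; needs |A ∩ B| / |A| ≥ 3/5 — false.
(b) block III: |A| = 8, |A ∩ B| = 3; needs |A ∩ B| / |A| ≥ 2/5 — false.
(c) block I: |A| = 7, |A ∩ B| = 6; needs |A ∩ B| / |A| > 3/4 — true.
(d) block II: |A| = 5, |A ∩ B| = 4; needs |A ∩ B| < 4 — false.

1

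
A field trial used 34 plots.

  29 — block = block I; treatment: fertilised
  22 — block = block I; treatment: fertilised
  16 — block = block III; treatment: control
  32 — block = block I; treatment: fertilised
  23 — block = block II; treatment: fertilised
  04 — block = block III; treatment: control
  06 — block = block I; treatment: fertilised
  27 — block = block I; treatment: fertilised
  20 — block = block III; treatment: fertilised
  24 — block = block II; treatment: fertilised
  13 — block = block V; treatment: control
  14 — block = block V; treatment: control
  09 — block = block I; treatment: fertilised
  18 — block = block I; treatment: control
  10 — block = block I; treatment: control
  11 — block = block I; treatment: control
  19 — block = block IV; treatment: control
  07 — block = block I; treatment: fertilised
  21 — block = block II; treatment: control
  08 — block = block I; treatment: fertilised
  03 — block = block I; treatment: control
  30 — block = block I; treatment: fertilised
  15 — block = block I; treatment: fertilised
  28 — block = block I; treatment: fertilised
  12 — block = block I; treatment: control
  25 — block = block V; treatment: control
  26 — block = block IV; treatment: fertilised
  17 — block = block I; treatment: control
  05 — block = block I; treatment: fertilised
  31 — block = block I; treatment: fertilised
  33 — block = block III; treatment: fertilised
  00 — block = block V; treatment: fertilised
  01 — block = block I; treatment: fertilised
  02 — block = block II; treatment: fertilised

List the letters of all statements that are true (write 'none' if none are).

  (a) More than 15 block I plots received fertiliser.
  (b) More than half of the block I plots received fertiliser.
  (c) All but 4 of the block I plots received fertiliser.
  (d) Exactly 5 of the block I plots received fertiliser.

(b)

|A| = 20, |A ∩ B| = 14, |A ∖ B| = 6.
(a) |A ∩ B| > 15: fails.
(b) |A ∩ B| > |A ∖ B|: holds.
(c) |A ∖ B| = 4: fails.
(d) |A ∩ B| = 5: fails.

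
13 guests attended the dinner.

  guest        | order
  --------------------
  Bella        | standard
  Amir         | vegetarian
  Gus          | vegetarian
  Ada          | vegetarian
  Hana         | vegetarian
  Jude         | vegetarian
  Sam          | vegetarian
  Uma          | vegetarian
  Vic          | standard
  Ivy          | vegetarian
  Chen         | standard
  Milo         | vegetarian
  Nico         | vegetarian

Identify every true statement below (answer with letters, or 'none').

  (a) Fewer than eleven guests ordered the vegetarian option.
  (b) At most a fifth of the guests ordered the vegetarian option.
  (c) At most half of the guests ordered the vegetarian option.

|A| = 13, |A ∩ B| = 10, |A ∖ B| = 3.
(a) |A ∩ B| < 11: holds.
(b) |A ∩ B| / |A| ≤ 1/5: fails.
(c) |A ∩ B| ≤ |A ∖ B|: fails.

(a)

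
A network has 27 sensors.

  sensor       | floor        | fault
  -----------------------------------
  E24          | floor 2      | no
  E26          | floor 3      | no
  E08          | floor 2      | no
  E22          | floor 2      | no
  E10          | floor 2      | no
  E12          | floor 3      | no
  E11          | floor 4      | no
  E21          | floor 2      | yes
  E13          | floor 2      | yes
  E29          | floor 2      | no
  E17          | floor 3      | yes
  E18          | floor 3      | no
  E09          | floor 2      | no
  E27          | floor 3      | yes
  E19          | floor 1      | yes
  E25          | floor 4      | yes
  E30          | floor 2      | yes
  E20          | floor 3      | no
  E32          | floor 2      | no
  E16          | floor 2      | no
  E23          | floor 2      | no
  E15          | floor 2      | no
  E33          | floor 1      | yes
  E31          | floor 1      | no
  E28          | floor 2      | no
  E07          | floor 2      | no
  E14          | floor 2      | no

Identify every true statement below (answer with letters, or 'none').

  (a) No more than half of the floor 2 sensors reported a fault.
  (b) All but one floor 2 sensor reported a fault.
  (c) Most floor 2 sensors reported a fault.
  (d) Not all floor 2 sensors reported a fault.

(a), (d)

|A| = 16, |A ∩ B| = 3, |A ∖ B| = 13.
(a) |A ∩ B| ≤ |A ∖ B|: holds.
(b) |A ∖ B| = 1: fails.
(c) |A ∩ B| > |A ∖ B|: fails.
(d) A ⊄ B (|A ∖ B| ≥ 1): holds.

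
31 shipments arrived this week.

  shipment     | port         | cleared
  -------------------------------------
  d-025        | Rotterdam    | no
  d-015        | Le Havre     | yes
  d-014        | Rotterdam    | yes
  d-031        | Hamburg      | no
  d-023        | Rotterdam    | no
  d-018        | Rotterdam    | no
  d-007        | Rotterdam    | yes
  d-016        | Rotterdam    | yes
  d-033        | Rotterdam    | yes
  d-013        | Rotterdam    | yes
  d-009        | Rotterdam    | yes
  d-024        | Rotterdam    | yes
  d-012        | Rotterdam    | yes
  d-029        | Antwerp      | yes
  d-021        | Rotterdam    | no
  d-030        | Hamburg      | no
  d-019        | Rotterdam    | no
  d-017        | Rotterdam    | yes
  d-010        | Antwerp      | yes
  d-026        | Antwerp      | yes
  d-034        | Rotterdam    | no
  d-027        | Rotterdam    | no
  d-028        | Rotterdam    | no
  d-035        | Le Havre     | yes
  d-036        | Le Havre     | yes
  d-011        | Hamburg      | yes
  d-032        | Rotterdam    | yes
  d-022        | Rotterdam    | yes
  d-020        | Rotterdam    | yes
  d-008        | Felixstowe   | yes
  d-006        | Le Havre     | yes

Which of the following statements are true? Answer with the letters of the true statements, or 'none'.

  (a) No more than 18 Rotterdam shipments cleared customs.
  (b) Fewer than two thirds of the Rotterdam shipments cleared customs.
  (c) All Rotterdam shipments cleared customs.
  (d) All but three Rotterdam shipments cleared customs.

(a), (b)

|A| = 20, |A ∩ B| = 12, |A ∖ B| = 8.
(a) |A ∩ B| ≤ 18: holds.
(b) |A ∩ B| / |A| < 2/3: holds.
(c) A ⊆ B, i.e. every element of A is in B (|A ∖ B| = 0): fails.
(d) |A ∖ B| = 3: fails.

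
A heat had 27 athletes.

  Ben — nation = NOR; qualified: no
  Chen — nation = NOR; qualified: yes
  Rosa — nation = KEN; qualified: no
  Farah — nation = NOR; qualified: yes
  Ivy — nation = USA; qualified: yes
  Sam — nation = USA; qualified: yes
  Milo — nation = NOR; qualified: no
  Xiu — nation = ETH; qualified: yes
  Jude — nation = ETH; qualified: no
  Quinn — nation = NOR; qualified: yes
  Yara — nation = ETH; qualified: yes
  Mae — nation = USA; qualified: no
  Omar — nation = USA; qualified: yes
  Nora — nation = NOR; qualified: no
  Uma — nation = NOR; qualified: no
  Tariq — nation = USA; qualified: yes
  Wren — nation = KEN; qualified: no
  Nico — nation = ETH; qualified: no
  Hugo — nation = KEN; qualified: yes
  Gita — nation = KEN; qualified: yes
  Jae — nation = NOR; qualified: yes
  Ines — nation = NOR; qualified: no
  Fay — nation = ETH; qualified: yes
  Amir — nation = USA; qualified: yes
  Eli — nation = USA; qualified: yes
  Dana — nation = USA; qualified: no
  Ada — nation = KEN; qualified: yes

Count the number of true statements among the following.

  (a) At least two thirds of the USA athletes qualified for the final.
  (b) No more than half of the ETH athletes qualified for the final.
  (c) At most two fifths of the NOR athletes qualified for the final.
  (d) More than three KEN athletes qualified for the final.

(a) USA: |A| = 8, |A ∩ B| = 6; needs |A ∩ B| / |A| ≥ 2/3 — true.
(b) ETH: |A| = 5, |A ∩ B| = 3; needs |A ∩ B| ≤ |A ∖ B| — false.
(c) NOR: |A| = 9, |A ∩ B| = 4; needs |A ∩ B| / |A| ≤ 2/5 — false.
(d) KEN: |A| = 5, |A ∩ B| = 3; needs |A ∩ B| > 3 — false.

1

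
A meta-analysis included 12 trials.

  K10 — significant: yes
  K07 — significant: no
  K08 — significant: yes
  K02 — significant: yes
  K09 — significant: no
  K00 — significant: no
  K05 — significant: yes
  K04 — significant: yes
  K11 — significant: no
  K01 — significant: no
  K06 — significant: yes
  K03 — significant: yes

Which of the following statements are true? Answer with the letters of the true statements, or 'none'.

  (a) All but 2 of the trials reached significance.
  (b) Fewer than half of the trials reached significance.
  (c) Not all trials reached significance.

|A| = 12, |A ∩ B| = 7, |A ∖ B| = 5.
(a) |A ∖ B| = 2: fails.
(b) |A ∩ B| < |A ∖ B|: fails.
(c) A ⊄ B (|A ∖ B| ≥ 1): holds.

(c)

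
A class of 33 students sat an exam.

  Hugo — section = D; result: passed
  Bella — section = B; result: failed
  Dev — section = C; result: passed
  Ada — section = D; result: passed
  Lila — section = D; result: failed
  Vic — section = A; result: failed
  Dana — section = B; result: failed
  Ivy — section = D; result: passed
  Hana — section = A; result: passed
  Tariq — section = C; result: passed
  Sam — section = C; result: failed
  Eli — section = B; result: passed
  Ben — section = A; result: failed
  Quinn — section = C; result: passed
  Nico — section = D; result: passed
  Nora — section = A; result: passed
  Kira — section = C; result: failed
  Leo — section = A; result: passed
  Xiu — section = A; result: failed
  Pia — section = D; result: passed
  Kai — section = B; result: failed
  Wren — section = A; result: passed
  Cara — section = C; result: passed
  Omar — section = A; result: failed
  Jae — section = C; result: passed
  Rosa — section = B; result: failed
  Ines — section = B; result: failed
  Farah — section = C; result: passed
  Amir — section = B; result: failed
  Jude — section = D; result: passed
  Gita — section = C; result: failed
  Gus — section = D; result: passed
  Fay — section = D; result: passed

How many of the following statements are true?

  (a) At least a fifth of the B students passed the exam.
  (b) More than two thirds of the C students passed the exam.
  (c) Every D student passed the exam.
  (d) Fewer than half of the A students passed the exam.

(a) B: |A| = 7, |A ∩ B| = 1; needs |A ∩ B| / |A| ≥ 1/5 — false.
(b) C: |A| = 9, |A ∩ B| = 6; needs |A ∩ B| / |A| > 2/3 — false.
(c) D: |A| = 9, |A ∩ B| = 8; needs A ⊆ B, i.e. every element of A is in B (|A ∖ B| = 0) — false.
(d) A: |A| = 8, |A ∩ B| = 4; needs |A ∩ B| < |A ∖ B| — false.

0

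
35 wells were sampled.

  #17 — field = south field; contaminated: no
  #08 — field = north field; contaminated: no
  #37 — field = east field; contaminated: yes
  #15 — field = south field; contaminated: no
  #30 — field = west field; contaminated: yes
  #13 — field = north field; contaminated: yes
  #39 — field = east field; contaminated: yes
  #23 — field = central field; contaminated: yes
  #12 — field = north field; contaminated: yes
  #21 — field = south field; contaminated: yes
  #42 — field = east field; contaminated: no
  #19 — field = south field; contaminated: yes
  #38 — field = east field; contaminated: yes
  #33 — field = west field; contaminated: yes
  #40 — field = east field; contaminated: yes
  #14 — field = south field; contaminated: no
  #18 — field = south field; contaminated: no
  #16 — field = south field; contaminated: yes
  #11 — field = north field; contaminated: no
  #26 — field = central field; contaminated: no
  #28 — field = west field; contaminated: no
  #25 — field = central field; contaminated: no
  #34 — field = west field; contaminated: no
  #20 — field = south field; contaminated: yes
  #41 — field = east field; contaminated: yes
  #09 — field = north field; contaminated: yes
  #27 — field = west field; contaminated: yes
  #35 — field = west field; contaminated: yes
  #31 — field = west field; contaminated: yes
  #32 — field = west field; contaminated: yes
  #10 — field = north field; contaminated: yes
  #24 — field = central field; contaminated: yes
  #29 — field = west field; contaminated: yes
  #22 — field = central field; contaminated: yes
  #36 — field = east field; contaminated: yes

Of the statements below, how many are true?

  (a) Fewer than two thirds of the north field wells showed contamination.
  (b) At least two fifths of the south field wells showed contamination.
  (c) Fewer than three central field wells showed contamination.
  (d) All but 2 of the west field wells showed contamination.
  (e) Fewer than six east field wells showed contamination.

2

(a) north field: |A| = 6, |A ∩ B| = 4; needs |A ∩ B| / |A| < 2/3 — false.
(b) south field: |A| = 8, |A ∩ B| = 4; needs |A ∩ B| / |A| ≥ 2/5 — true.
(c) central field: |A| = 5, |A ∩ B| = 3; needs |A ∩ B| < 3 — false.
(d) west field: |A| = 9, |A ∩ B| = 7; needs |A ∖ B| = 2 — true.
(e) east field: |A| = 7, |A ∩ B| = 6; needs |A ∩ B| < 6 — false.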